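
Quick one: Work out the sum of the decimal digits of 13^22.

121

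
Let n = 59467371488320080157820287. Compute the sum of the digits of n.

115

5+9+4+6+7+3+7+1+4+8+8+3+2+0+0+8+0+1+5+7+8+2+0+2+8+7 = 115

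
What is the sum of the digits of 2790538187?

50

2+7+9+0+5+3+8+1+8+7 = 50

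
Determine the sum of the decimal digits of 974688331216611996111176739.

9+7+4+6+8+8+3+3+1+2+1+6+6+1+1+9+9+6+1+1+1+1+7+6+7+3+9 = 126

126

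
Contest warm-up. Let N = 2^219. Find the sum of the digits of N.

2^219 = 842498333348457493583344221469363458551160763204392890034487820288
Sum of its 66 digits: 296.

296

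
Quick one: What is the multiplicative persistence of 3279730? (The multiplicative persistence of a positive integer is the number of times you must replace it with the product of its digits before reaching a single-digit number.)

1

3279730 → 0 (1 step)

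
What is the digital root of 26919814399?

7

2+6+9+1+9+8+1+4+3+9+9 = 61
6+1 = 7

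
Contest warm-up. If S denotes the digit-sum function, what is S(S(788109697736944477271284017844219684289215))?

First digit sum: 211.
2+1+1 = 4.

4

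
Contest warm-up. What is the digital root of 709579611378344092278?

7+0+9+5+7+9+6+1+1+3+7+8+3+4+4+0+9+2+2+7+8 = 102
1+0+2 = 3
(Equivalently, 709579611378344092278 mod 9 = 3.)

3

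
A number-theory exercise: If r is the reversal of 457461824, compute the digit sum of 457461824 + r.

55

Reversal of 457461824 is 428164754; 457461824 + 428164754 = 885626578.
Digit sum of 885626578: 8+8+5+6+2+6+5+7+8 = 55.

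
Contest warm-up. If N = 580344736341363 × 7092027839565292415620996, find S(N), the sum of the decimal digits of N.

580344736341363 × 7092027839565292415620996 = 4115821026678125881103896114550686057548
Sum of its 40 digits: 168.

168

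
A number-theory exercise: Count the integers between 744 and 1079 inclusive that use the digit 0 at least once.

123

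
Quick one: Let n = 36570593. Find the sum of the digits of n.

3+6+5+7+0+5+9+3 = 38

38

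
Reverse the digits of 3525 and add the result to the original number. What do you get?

8778

Reverse of 3525 is 5253.
3525 + 5253 = 8778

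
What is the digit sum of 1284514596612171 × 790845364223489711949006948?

1284514596612171 × 790845364223489711949006948 = 1015852414008141338516392952864948540364108
Sum of its 43 digits: 171.

171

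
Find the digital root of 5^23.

2

The digital root of n equals n mod 9 (or 9 when 9 | n), so we need 5^23 mod 9.
5^23 ≡ 2 (mod 9), so the digital root is 2.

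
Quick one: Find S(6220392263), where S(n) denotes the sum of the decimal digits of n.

6+2+2+0+3+9+2+2+6+3 = 35

35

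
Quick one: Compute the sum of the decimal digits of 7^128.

517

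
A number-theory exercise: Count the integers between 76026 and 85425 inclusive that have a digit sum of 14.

The integers in [76026, 85425] that have a digit sum of 14: 76100, 77000, 80006, 80015, 80024, 80033, …, 85010, 85100.
85 qualify.

85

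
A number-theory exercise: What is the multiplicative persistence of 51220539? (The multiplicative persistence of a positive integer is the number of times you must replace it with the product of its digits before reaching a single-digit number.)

1

51220539 → 0 (1 step)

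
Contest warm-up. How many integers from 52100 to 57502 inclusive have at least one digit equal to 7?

The integers in [52100, 57502] that have at least one digit equal to 7: 52107, 52117, 52127, 52137, 52147, 52157, …, 57501, 57502.
1839 qualify.

1839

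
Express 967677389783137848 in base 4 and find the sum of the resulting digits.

48

967677389783137848 in base 4 is 311231320113112003030313320320.
Digit sum: 3+1+1+2+3+1+3+2+0+1+1+3+1+1+2+0+0+3+0+3+0+3+1+3+3+2+0+3+2+0 = 48.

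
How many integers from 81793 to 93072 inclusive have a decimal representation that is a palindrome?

113

The integers in [81793, 93072] that have a decimal representation that is a palindrome: 81818, 81918, 82028, 82128, 82228, 82328, …, 92929, 93039.
113 qualify.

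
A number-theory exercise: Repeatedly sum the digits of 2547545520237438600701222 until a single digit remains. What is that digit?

2+5+4+7+5+4+5+5+2+0+2+3+7+4+3+8+6+0+0+7+0+1+2+2+2 = 86
8+6 = 14
1+4 = 5

5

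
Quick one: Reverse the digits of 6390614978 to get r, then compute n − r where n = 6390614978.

Reverse of 6390614978 is 8794160936.
6390614978 − 8794160936 = -2403545958

-2403545958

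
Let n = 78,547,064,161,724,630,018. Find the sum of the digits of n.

80

7+8+5+4+7+0+6+4+1+6+1+7+2+4+6+3+0+0+1+8 = 80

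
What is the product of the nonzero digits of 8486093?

8×4×8×6×9×3 = 41472

41472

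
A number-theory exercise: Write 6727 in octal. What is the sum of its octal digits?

6727 in base 8 is 15107.
Digit sum: 1+5+1+0+7 = 14.

14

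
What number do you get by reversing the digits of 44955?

Reversing 44955 gives 55944.

55944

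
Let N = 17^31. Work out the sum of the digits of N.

170

17^31 = 139288917338851014461418017489467720433
Sum of its 39 digits: 170.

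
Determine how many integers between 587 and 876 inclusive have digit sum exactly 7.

3

The integers in [587, 876] that have digit sum exactly 7: 601, 610, 700.
3 qualify.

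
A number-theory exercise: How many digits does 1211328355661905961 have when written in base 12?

17

1211328355661905961 in base 12 is 667566526BA8BA2B5, which has 17 digits.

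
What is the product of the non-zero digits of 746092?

3024

7×4×6×9×2 = 3024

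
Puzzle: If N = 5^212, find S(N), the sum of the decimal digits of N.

5^212 = 15192908393215677995957187631299131446753545333791911946047647985326413169031697854452990290834261760148844212781060747374795028008520603179931640625
Sum of its 149 digits: 673.

673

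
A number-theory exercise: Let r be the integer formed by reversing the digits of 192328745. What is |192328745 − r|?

Reverse of 192328745 is 547823291.
|192328745 − 547823291| = 355494546

355494546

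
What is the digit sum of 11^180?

847

11^180 = 28228209274011057547357925777999064016472128244312020833993265611495439105796064598160230458275395650608208538631803702278196146398071093960259461630122828839583347858435776967799479122801
Sum of its 188 digits: 847.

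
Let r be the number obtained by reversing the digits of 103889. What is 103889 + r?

1092190

Reverse of 103889 is 988301.
103889 + 988301 = 1092190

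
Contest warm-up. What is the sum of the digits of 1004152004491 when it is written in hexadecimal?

1004152004491 in base 16 is E9CC1F9F8B.
Digit sum: 14+9+12+12+1+15+9+15+8+11 = 106.

106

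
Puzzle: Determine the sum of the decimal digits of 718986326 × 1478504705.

718986326 × 1478504705 = 1063024665821663830
Sum of its 19 digits: 70.

70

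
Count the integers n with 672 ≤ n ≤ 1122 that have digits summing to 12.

24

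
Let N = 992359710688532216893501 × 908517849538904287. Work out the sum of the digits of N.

992359710688532216893501 × 908517849538904287 = 901576510323794500995414724020870511338787
Sum of its 42 digits: 172.

172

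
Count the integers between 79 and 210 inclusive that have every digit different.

The integers in [79, 210] that have every digit different: 79, 80, 81, 82, 83, 84, …, 209, 210.
100 qualify.

100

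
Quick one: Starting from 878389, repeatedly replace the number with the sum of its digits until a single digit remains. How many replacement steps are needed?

878389 → 43 → 7 (2 steps)

2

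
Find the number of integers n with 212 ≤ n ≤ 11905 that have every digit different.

The integers in [212, 11905] that have every digit different: 213, 214, 215, 216, 217, 218, …, 10986, 10987.
5439 qualify.

5439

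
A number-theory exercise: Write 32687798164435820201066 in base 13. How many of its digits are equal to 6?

1

32687798164435820201066 in base 13 is 19489A6871347B3C0983B.
The digit 6 appears 1 time.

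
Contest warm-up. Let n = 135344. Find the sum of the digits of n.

20

1+3+5+3+4+4 = 20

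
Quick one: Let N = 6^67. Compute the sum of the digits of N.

6^67 = 13681501919202227984531053980511367507737635754868736
Sum of its 53 digits: 234.

234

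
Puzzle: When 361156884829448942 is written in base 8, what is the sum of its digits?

73

361156884829448942 in base 8 is 24030544276434425356.
Digit sum: 2+4+0+3+0+5+4+4+2+7+6+4+3+4+4+2+5+3+5+6 = 73.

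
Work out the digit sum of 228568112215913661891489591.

123

2+2+8+5+6+8+1+1+2+2+1+5+9+1+3+6+6+1+8+9+1+4+8+9+5+9+1 = 123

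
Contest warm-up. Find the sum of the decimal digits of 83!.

83! = 39455239697206586511897471180120610571436503407643446275224357528369751562996629334879591940103770870906880000000000000000000
Sum of its 125 digits: 486.

486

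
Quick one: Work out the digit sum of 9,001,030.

9+0+0+1+0+3+0 = 13

13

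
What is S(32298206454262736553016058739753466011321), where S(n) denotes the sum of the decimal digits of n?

3+2+2+9+8+2+0+6+4+5+4+2+6+2+7+3+6+5+5+3+0+1+6+0+5+8+7+3+9+7+5+3+4+6+6+0+1+1+3+2+1 = 162

162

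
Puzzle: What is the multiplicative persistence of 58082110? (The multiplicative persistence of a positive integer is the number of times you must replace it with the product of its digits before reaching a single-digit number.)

1

58082110 → 0 (1 step)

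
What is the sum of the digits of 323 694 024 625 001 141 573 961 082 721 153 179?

130

3+2+3+6+9+4+0+2+4+6+2+5+0+0+1+1+4+1+5+7+3+9+6+1+0+8+2+7+2+1+1+5+3+1+7+9 = 130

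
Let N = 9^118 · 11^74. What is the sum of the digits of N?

864

9^118 · 11^74 = 4609722854532328994053786622911454809159013666118631990248218030016810719650176026537938179923097720194461466764025731370910196513377079363298507573889467398533224392385512638139487554978761
Sum of its 190 digits: 864.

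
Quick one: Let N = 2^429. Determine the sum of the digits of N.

593

2^429 = 1386334847060407429789207092071541851718218537687908287585239790307310653902812811519987203052069789048695605480701785914487078912
Sum of its 130 digits: 593.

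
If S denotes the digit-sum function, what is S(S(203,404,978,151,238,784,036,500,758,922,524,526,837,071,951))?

First digit sum: 188.
1+8+8 = 17.

17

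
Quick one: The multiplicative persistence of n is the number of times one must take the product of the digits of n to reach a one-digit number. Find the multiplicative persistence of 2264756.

2264756 → 20160 → 0 (2 steps)

2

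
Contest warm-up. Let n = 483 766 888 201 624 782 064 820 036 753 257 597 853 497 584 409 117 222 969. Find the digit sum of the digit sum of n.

13

First digit sum: 274.
2+7+4 = 13.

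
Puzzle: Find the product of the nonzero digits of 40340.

48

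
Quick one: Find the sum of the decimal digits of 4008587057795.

4+0+0+8+5+8+7+0+5+7+7+9+5 = 65

65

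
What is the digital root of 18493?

1+8+4+9+3 = 25
2+5 = 7

7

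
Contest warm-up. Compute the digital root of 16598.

1+6+5+9+8 = 29
2+9 = 11
1+1 = 2

2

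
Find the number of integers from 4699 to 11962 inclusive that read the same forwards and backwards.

73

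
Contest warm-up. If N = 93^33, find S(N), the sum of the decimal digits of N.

270

93^33 = 91187918474036034531023549497394603112415360888813852260211228893
Sum of its 65 digits: 270.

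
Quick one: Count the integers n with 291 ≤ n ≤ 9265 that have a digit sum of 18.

The integers in [291, 9265] that have a digit sum of 18: 297, 369, 378, 387, 396, 459, …, 9252, 9261.
636 qualify.

636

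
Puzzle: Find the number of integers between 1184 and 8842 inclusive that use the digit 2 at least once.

The integers in [1184, 8842] that use the digit 2 at least once: 1192, 1200, 1201, 1202, 1203, 1204, …, 8832, 8842.
2836 qualify.

2836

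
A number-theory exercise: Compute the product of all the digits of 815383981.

207360

8×1×5×3×8×3×9×8×1 = 207360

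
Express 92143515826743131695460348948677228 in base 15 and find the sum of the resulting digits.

92143515826743131695460348948677228 in base 15 is 731C2DE7C359B91B6CD26091E4DC1D.
Digit sum: 7+3+1+12+2+13+14+7+12+3+5+9+11+9+1+11+6+12+13+2+6+0+9+1+14+4+13+12+1+13 = 226.

226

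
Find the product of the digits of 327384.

3×2×7×3×8×4 = 4032

4032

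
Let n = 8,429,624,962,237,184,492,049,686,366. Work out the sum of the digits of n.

140

8+4+2+9+6+2+4+9+6+2+2+3+7+1+8+4+4+9+2+0+4+9+6+8+6+3+6+6 = 140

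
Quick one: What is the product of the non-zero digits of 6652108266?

6×6×5×2×1×8×2×6×6 = 207360

207360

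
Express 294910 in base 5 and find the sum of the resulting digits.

18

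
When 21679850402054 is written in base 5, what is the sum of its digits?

30

21679850402054 in base 5 is 10320200313200331204.
Digit sum: 1+0+3+2+0+2+0+0+3+1+3+2+0+0+3+3+1+2+0+4 = 30.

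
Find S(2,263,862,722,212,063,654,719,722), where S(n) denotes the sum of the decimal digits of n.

2+2+6+3+8+6+2+7+2+2+2+1+2+0+6+3+6+5+4+7+1+9+7+2+2 = 97

97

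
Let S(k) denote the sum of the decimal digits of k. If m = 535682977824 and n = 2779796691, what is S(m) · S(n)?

S(535682977824) = 5+3+5+6+8+2+9+7+7+8+2+4 = 66.
S(2779796691) = 2+7+7+9+7+9+6+6+9+1 = 63.
66 · 63 = 4158.

4158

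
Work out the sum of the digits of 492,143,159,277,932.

4+9+2+1+4+3+1+5+9+2+7+7+9+3+2 = 68

68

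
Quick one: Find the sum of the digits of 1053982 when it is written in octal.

1053982 in base 8 is 4012436.
Digit sum: 4+0+1+2+4+3+6 = 20.

20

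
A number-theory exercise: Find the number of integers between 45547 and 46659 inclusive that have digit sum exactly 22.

87

The integers in [45547, 46659] that have digit sum exactly 22: 45553, 45562, 45571, 45580, 45607, 45616, …, 46642, 46651.
87 qualify.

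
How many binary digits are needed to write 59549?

59549 in base 2 is 1110100010011101, which has 16 digits.

16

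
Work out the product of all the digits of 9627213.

9×6×2×7×2×1×3 = 4536

4536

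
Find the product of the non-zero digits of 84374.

8×4×3×7×4 = 2688

2688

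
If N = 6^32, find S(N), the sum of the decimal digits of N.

6^32 = 7958661109946400884391936
Sum of its 25 digits: 126.

126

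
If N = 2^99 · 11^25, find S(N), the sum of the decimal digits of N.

232

2^99 · 11^25 = 68673107462163172552541177738716019906028080112691314688
Sum of its 56 digits: 232.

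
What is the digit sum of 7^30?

118

7^30 = 22539340290692258087863249
Sum of its 26 digits: 118.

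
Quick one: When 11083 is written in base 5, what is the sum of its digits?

11083 in base 5 is 323313.
Digit sum: 3+2+3+3+1+3 = 15.

15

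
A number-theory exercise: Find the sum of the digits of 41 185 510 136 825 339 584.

82

4+1+1+8+5+5+1+0+1+3+6+8+2+5+3+3+9+5+8+4 = 82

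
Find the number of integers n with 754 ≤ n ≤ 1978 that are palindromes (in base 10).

The integers in [754, 1978] that are palindromes (in base 10): 757, 767, 777, 787, 797, 808, …, 1771, 1881.
34 qualify.

34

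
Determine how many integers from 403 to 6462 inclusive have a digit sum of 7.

The integers in [403, 6462] that have a digit sum of 7: 403, 412, 421, 430, 502, 511, …, 6010, 6100.
93 qualify.

93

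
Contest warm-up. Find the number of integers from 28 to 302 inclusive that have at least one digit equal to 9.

55

The integers in [28, 302] that have at least one digit equal to 9: 29, 39, 49, 59, 69, 79, …, 298, 299.
55 qualify.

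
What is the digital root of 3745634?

3+7+4+5+6+3+4 = 32
3+2 = 5

5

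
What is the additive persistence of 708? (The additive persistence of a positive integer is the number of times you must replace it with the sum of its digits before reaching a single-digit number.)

708 → 15 → 6 (2 steps)

2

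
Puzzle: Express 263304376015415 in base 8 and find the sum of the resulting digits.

70

263304376015415 in base 8 is 7367452363155067.
Digit sum: 7+3+6+7+4+5+2+3+6+3+1+5+5+0+6+7 = 70.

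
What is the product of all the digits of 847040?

0

8×4×7×0×4×0 = 0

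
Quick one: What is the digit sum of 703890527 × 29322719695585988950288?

146

703890527 × 29322719695585988950288 = 20639984619599301336034397121776
Sum of its 32 digits: 146.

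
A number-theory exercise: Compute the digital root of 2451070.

1

2+4+5+1+0+7+0 = 19
1+9 = 10
1+0 = 1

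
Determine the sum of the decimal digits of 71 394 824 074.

7+1+3+9+4+8+2+4+0+7+4 = 49

49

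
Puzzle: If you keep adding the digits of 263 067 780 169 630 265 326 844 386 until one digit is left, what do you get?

2+6+3+0+6+7+7+8+0+1+6+9+6+3+0+2+6+5+3+2+6+8+4+4+3+8+6 = 121
1+2+1 = 4

4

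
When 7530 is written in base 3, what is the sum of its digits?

7530 in base 3 is 101022220.
Digit sum: 1+0+1+0+2+2+2+2+0 = 10.

10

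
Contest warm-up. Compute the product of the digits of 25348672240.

2×5×3×4×8×6×7×2×2×4×0 = 0

0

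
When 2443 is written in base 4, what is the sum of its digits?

10

2443 in base 4 is 212023.
Digit sum: 2+1+2+0+2+3 = 10.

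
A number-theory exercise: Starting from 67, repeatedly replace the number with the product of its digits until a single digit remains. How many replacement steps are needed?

67 → 42 → 8 (2 steps)

2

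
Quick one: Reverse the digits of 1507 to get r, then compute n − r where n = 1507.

Reverse of 1507 is 7051.
1507 − 7051 = -5544

-5544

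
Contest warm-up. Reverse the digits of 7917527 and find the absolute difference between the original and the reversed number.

Reverse of 7917527 is 7257197.
|7917527 − 7257197| = 660330

660330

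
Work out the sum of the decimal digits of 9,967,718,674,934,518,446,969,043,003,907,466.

174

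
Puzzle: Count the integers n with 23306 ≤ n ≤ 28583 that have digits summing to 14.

173

The integers in [23306, 28583] that have digits summing to 14: 23306, 23315, 23324, 23333, 23342, 23351, …, 28310, 28400.
173 qualify.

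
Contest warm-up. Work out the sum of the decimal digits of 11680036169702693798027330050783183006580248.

175

1+1+6+8+0+0+3+6+1+6+9+7+0+2+6+9+3+7+9+8+0+2+7+3+3+0+0+5+0+7+8+3+1+8+3+0+0+6+5+8+0+2+4+8 = 175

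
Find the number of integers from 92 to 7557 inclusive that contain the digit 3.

2799

The integers in [92, 7557] that contain the digit 3: 93, 103, 113, 123, 130, 131, …, 7543, 7553.
2799 qualify.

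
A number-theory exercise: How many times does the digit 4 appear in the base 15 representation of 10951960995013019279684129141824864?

10951960995013019279684129141824864 in base 15 is CCB7169847771D58D67AA04D8E344.
The digit 4 appears 4 times.

4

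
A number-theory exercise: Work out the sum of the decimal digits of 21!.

21! = 51090942171709440000
Sum of its 20 digits: 63.

63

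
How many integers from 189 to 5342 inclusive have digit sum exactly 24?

The integers in [189, 5342] that have digit sum exactly 24: 699, 789, 798, 879, 888, 897, …, 5289, 5298.
113 qualify.

113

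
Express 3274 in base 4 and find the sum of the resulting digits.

3274 in base 4 is 303022.
Digit sum: 3+0+3+0+2+2 = 10.

10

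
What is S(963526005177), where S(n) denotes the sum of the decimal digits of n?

51

9+6+3+5+2+6+0+0+5+1+7+7 = 51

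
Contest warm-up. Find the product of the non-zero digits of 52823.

5×2×8×2×3 = 480

480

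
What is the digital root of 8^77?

8

The digital root of n equals n mod 9 (or 9 when 9 | n), so we need 8^77 mod 9.
8^77 ≡ 8 (mod 9), so the digital root is 8.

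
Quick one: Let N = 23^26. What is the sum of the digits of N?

178

23^26 = 254052654154149545721997685422868689
Sum of its 36 digits: 178.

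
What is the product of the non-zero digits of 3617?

126

3×6×1×7 = 126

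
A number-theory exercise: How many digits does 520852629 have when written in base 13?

520852629 in base 13 is 83BA662B, which has 8 digits.

8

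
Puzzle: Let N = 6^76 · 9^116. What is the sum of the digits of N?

918

6^76 · 9^116 = 67861917070576694948074703256940895694594621036797544827742889876797641288885737094572101999996548396617585733924184289294265658889587073080774157685759321688269490487296
Sum of its 170 digits: 918.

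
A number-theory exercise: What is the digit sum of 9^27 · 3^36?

216

9^27 · 3^36 = 8727963568087712425891397479476727340041449
Sum of its 43 digits: 216.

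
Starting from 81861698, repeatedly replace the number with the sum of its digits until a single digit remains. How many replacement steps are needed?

3

81861698 → 47 → 11 → 2 (3 steps)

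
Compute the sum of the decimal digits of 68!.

68! = 2480035542436830599600990418569171581047399201355367672371710738018221445712183296000000000000000
Sum of its 97 digits: 342.

342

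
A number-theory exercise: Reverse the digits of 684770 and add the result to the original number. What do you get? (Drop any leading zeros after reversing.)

762256

Reverse of 684770 is 77486.
684770 + 77486 = 762256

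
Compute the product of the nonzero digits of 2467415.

6720

2×4×6×7×4×1×5 = 6720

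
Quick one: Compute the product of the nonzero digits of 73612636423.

7×3×6×1×2×6×3×6×4×2×3 = 653184

653184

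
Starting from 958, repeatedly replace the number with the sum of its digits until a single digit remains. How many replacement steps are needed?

958 → 22 → 4 (2 steps)

2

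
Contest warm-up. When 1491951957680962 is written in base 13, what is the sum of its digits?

82

1491951957680962 in base 13 is 4C06460983559B.
Digit sum: 4+12+0+6+4+6+0+9+8+3+5+5+9+11 = 82.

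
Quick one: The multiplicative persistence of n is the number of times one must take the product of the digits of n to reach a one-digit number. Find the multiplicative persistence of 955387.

2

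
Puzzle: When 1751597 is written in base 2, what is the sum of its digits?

1751597 in base 2 is 110101011101000101101.
Digit sum: 1+1+0+1+0+1+0+1+1+1+0+1+0+0+0+1+0+1+1+0+1 = 12.

12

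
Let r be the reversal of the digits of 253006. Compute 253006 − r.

Reverse of 253006 is 600352.
253006 − 600352 = -347346

-347346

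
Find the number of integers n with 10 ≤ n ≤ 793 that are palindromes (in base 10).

78

The integers in [10, 793] that are palindromes (in base 10): 11, 22, 33, 44, 55, 66, …, 777, 787.
78 qualify.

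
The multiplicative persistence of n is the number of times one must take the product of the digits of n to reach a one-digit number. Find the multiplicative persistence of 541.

2

541 → 20 → 0 (2 steps)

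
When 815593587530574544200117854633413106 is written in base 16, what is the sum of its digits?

236

815593587530574544200117854633413106 in base 16 is 9D13DE54FFDCAF042515A14FE349F2.
Digit sum: 9+13+1+3+13+14+5+4+15+15+13+12+10+15+0+4+2+5+1+5+10+1+4+15+14+3+4+9+15+2 = 236.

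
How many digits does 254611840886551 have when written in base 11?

254611840886551 in base 11 is 74144303510955, which has 14 digits.

14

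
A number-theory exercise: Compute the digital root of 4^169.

4

The digital root of n equals n mod 9 (or 9 when 9 | n), so we need 4^169 mod 9.
4^169 ≡ 4 (mod 9), so the digital root is 4.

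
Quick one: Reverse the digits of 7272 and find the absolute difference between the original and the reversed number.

Reverse of 7272 is 2727.
|7272 − 2727| = 4545

4545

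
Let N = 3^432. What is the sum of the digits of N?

909

3^432 = 130732040222851824313696449987153029924371122238848027365037357297776778759867316566762151412818918312428287717025992710824535681461390797938699373612526042317415057049122693829277442013233093340157044859841
Sum of its 207 digits: 909.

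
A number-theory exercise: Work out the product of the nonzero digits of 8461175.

8×4×6×1×1×7×5 = 6720

6720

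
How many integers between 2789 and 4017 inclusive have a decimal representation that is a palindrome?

The integers in [2789, 4017] that have a decimal representation that is a palindrome: 2882, 2992, 3003, 3113, 3223, 3333, …, 3993, 4004.
13 qualify.

13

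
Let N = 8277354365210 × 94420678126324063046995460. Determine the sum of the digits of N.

133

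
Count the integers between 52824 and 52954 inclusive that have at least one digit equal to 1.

The integers in [52824, 52954] that have at least one digit equal to 1: 52831, 52841, 52851, 52861, 52871, 52881, …, 52941, 52951.
22 qualify.

22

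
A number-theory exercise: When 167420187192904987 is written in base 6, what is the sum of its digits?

167420187192904987 in base 6 is 11344253004114530415551.
Digit sum: 1+1+3+4+4+2+5+3+0+0+4+1+1+4+5+3+0+4+1+5+5+5+1 = 62.

62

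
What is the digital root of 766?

7+6+6 = 19
1+9 = 10
1+0 = 1

1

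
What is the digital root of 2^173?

The digital root of n equals n mod 9 (or 9 when 9 | n), so we need 2^173 mod 9.
2^173 ≡ 5 (mod 9), so the digital root is 5.

5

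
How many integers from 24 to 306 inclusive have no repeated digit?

The integers in [24, 306] that have no repeated digit: 24, 25, 26, 27, 28, 29, …, 305, 306.
218 qualify.

218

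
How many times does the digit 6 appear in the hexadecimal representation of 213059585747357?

1

213059585747357 in base 16 is C1C6CCECA99D.
The digit 6 appears 1 time.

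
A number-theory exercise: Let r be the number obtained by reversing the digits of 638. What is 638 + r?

Reverse of 638 is 836.
638 + 836 = 1474

1474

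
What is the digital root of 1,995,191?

1+9+9+5+1+9+1 = 35
3+5 = 8

8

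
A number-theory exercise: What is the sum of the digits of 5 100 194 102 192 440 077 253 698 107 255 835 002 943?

144

5+1+0+0+1+9+4+1+0+2+1+9+2+4+4+0+0+7+7+2+5+3+6+9+8+1+0+7+2+5+5+8+3+5+0+0+2+9+4+3 = 144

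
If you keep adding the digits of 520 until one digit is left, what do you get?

7

5+2+0 = 7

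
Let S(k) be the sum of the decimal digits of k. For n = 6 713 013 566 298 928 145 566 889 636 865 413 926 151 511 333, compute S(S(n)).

First digit sum: 210.
2+1+0 = 3.

3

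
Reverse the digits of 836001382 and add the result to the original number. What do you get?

Reverse of 836001382 is 283100638.
836001382 + 283100638 = 1119102020

1119102020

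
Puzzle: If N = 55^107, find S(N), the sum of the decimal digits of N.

55^107 = 1655037261342443526433347525645345178568516183717805968047222858784326833935163105595502132342882118306966682512579650151243228982463275583504927999933808990817851736210286617279052734375
Sum of its 187 digits: 838.

838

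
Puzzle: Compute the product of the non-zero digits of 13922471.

1×3×9×2×2×4×7×1 = 3024

3024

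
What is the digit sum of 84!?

84! = 3314240134565353266999387579130131288000666286242049487118846032383059131291716864129885722968716753156177920000000000000000000
Sum of its 127 digits: 477.

477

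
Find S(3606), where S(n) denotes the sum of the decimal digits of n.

3+6+0+6 = 15

15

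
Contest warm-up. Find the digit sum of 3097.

19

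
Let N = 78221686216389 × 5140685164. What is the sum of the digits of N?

96

78221686216389 × 5140685164 = 402113061835654225952796
Sum of its 24 digits: 96.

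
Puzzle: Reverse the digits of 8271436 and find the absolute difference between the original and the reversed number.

1929708

Reverse of 8271436 is 6341728.
|8271436 − 6341728| = 1929708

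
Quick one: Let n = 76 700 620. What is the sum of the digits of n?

7+6+7+0+0+6+2+0 = 28

28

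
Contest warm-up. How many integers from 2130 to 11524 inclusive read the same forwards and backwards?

94

The integers in [2130, 11524] that read the same forwards and backwards: 2222, 2332, 2442, 2552, 2662, 2772, …, 11411, 11511.
94 qualify.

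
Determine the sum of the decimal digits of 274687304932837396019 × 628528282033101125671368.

243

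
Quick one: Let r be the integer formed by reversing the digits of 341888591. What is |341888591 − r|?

146000448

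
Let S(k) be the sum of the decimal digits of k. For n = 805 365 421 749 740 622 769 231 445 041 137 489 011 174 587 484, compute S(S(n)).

5

First digit sum: 203.
2+0+3 = 5.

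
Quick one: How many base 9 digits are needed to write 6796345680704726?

6796345680704726 in base 9 is 36006768128015548, which has 17 digits.

17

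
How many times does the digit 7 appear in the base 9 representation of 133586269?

1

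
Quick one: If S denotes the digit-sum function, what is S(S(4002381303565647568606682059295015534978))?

First digit sum: 176.
1+7+6 = 14.

14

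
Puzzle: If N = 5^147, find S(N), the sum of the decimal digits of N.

5^147 = 5605193857299268283694918333159664525121047767506063087028273135559164330743442405946552753448486328125
Sum of its 103 digits: 458.

458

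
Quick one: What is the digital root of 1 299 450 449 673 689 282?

8

1+2+9+9+4+5+0+4+4+9+6+7+3+6+8+9+2+8+2 = 98
9+8 = 17
1+7 = 8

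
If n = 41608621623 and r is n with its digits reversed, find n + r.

Reverse of 41608621623 is 32612680614.
41608621623 + 32612680614 = 74221302237

74221302237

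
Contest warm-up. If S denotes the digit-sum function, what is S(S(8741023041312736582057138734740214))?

6

First digit sum: 123.
1+2+3 = 6.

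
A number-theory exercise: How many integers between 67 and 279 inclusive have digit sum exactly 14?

15

The integers in [67, 279] that have digit sum exactly 14: 68, 77, 86, 95, 149, 158, …, 266, 275.
15 qualify.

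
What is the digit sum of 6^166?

603

6^166 = 1489730000211129651147493084736749638502392068134649444902561962993580949614918413752323655662367525918576816058685398066665619456
Sum of its 130 digits: 603.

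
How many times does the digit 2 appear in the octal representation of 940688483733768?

940688483733768 in base 8 is 32570643272550410.
The digit 2 appears 3 times.

3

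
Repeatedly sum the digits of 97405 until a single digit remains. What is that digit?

9+7+4+0+5 = 25
2+5 = 7

7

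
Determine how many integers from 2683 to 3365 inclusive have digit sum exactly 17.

The integers in [2683, 3365] that have digit sum exactly 17: 2690, 2708, 2717, 2726, 2735, 2744, …, 3356, 3365.
48 qualify.

48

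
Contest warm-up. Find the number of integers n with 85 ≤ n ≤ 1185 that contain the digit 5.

291

The integers in [85, 1185] that contain the digit 5: 85, 95, 105, 115, 125, 135, …, 1175, 1185.
291 qualify.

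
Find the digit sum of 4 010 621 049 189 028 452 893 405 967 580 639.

148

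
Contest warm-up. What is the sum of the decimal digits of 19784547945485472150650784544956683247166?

205

1+9+7+8+4+5+4+7+9+4+5+4+8+5+4+7+2+1+5+0+6+5+0+7+8+4+5+4+4+9+5+6+6+8+3+2+4+7+1+6+6 = 205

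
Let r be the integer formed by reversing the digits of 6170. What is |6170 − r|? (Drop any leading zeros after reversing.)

5454

Reverse of 6170 is 716.
|6170 − 716| = 5454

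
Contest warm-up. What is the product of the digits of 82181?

8×2×1×8×1 = 128

128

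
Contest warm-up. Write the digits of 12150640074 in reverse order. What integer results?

Reversing 12150640074 gives 47004605121.

47004605121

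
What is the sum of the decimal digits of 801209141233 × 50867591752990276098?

132

801209141233 × 50867591752990276098 = 40755579505004172172278146148834
Sum of its 32 digits: 132.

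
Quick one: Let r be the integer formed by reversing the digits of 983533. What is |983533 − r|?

Reverse of 983533 is 335389.
|983533 − 335389| = 648144

648144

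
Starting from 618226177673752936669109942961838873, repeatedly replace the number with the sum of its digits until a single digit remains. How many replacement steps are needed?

618226177673752936669109942961838873 → 187 → 16 → 7 (3 steps)

3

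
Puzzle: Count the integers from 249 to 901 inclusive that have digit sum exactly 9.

The integers in [249, 901] that have digit sum exactly 9: 252, 261, 270, 306, 315, 324, …, 810, 900.
31 qualify.

31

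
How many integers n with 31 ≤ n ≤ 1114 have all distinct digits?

The integers in [31, 1114] that have all distinct digits: 31, 32, 34, 35, 36, 37, …, 1097, 1098.
766 qualify.

766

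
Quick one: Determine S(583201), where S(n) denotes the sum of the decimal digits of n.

19

5+8+3+2+0+1 = 19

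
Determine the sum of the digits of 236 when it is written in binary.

236 in base 2 is 11101100.
Digit sum: 1+1+1+0+1+1+0+0 = 5.

5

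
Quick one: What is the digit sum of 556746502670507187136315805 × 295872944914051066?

556746502670507187136315805 × 295872944914051066 = 164726227315721557688929627701690868872898130
Sum of its 45 digits: 221.

221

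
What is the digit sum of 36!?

36! = 371993326789901217467999448150835200000000
Sum of its 42 digits: 171.

171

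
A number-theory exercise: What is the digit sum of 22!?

22! = 1124000727777607680000
Sum of its 22 digits: 72.

72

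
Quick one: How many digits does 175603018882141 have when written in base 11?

175603018882141 in base 11 is 50A5290521A174, which has 14 digits.

14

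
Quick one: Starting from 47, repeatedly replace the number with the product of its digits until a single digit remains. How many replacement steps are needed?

47 → 28 → 16 → 6 (3 steps)

3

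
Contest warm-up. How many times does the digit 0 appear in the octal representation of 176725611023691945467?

176725611023691945467 in base 8 is 23122173756230501012773.
The digit 0 appears 3 times.

3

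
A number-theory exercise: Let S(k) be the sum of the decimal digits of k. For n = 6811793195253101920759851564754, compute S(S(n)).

First digit sum: 139.
1+3+9 = 13.

13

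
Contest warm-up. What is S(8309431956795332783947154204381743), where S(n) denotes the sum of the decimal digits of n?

157

8+3+0+9+4+3+1+9+5+6+7+9+5+3+3+2+7+8+3+9+4+7+1+5+4+2+0+4+3+8+1+7+4+3 = 157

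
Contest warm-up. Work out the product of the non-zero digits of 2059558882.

2304000

2×5×9×5×5×8×8×8×2 = 2304000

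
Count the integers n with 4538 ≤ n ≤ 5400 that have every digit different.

The integers in [4538, 5400] that have every digit different: 4538, 4539, 4560, 4561, 4562, 4563, …, 5397, 5398.
478 qualify.

478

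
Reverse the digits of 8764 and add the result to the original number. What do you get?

Reverse of 8764 is 4678.
8764 + 4678 = 13442

13442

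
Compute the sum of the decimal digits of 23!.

23! = 25852016738884976640000
Sum of its 23 digits: 99.

99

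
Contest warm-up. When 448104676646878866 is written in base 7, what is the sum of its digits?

448104676646878866 in base 7 is 542115165343365344436.
Digit sum: 5+4+2+1+1+5+1+6+5+3+4+3+3+6+5+3+4+4+4+3+6 = 78.

78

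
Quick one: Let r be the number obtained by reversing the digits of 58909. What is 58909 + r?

149894

Reverse of 58909 is 90985.
58909 + 90985 = 149894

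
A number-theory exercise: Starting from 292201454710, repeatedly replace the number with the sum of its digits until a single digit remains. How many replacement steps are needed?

292201454710 → 37 → 10 → 1 (3 steps)

3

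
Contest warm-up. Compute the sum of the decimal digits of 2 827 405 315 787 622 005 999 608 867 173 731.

2+8+2+7+4+0+5+3+1+5+7+8+7+6+2+2+0+0+5+9+9+9+6+0+8+8+6+7+1+7+3+7+3+1 = 158

158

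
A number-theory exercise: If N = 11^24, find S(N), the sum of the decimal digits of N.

118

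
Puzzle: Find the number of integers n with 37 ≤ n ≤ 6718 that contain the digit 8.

1758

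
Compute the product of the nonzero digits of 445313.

720

4×4×5×3×1×3 = 720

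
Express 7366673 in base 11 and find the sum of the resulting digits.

7366673 in base 11 is 4181766.
Digit sum: 4+1+8+1+7+6+6 = 33.

33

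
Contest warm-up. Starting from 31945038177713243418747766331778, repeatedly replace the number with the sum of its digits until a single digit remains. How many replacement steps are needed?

3

31945038177713243418747766331778 → 147 → 12 → 3 (3 steps)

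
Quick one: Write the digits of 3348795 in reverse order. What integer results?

5978433

Reversing 3348795 gives 5978433.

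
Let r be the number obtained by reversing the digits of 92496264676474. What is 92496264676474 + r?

Reverse of 92496264676474 is 47467646269429.
92496264676474 + 47467646269429 = 139963910945903

139963910945903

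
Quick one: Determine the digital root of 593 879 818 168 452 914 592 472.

5+9+3+8+7+9+8+1+8+1+6+8+4+5+2+9+1+4+5+9+2+4+7+2 = 127
1+2+7 = 10
1+0 = 1

1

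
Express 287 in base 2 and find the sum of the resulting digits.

287 in base 2 is 100011111.
Digit sum: 1+0+0+0+1+1+1+1+1 = 6.

6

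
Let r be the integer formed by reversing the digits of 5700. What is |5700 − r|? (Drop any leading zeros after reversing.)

5625

Reverse of 5700 is 75.
|5700 − 75| = 5625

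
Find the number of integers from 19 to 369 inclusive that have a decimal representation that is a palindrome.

35

The integers in [19, 369] that have a decimal representation that is a palindrome: 22, 33, 44, 55, 66, 77, …, 353, 363.
35 qualify.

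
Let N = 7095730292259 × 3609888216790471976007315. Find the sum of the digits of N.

180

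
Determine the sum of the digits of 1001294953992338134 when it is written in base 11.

104

1001294953992338134 in base 11 is 1A877A480305086A98.
Digit sum: 1+10+8+7+7+10+4+8+0+3+0+5+0+8+6+10+9+8 = 104.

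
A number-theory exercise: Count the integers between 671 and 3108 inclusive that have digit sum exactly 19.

The integers in [671, 3108] that have digit sum exactly 19: 676, 685, 694, 739, 748, 757, …, 3088, 3097.
148 qualify.

148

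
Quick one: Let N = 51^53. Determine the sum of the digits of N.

432

51^53 = 3171168604551180695109776246351485297970367757736397635409364683964723208682718609650447651
Sum of its 91 digits: 432.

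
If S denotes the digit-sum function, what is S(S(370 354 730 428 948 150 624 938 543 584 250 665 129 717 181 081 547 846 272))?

15

First digit sum: 249.
2+4+9 = 15.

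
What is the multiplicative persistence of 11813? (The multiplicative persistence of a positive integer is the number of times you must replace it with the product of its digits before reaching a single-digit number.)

11813 → 24 → 8 (2 steps)

2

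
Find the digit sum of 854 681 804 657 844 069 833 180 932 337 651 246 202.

171

8+5+4+6+8+1+8+0+4+6+5+7+8+4+4+0+6+9+8+3+3+1+8+0+9+3+2+3+3+7+6+5+1+2+4+6+2+0+2 = 171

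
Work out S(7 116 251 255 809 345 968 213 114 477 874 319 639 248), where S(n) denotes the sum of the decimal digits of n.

7+1+1+6+2+5+1+2+5+5+8+0+9+3+4+5+9+6+8+2+1+3+1+1+4+4+7+7+8+7+4+3+1+9+6+3+9+2+4+8 = 181

181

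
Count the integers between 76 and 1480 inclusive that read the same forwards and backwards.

The integers in [76, 1480] that read the same forwards and backwards: 77, 88, 99, 101, 111, 121, …, 1331, 1441.
98 qualify.

98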